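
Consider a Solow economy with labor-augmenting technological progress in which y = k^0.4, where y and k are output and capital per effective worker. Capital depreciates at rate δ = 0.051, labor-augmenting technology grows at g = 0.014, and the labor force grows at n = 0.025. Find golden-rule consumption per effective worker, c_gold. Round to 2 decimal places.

c_gold ≈ 1.62

Break-even investment rate: n + g + δ = 0.025 + 0.014 + 0.051 = 0.09.
Golden rule sets MPK = n+g+δ: 0.4·k^(0.4−1) = 0.09, so k_gold = (0.4/0.09)^(1/0.6) ≈ 12.0142.
y_gold = 12.0142^0.4 ≈ 2.7032.
c_gold = y_gold − (n+g+δ)·k_gold = 2.7032 − 0.09·12.0142 ≈ 1.6219.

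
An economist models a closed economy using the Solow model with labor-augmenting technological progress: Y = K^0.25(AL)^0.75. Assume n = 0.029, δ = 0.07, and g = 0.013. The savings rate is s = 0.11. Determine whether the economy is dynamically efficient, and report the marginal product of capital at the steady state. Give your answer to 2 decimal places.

Capital per effective worker breaks even when investment replaces (n + g + δ)·k; here n + g + δ = 0.112.
Steady-state k*: s·k^0.25 = 0.112·k gives k* = (0.11/0.112)^(1/0.75) ≈ 0.9763.
MPK = 0.25·0.9763^(-0.75) ≈ 0.2545.
MPK > n+g+δ = 0.112, so the economy is dynamically efficient (under-saving).

dynamically efficient; MPK ≈ 0.25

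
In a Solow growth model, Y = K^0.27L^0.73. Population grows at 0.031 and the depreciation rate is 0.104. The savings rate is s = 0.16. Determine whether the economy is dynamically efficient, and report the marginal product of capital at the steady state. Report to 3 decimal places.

dynamically efficient; MPK ≈ 0.228

Break-even investment rate: n + δ = 0.031 + 0.104 = 0.135.
Steady-state k*: s·k^0.27 = 0.135·k gives k* = (0.16/0.135)^(1/0.73) ≈ 1.2621.
MPK = 0.27·1.2621^(-0.73) ≈ 0.2278.
MPK > n+δ = 0.135, so the economy is dynamically efficient (under-saving).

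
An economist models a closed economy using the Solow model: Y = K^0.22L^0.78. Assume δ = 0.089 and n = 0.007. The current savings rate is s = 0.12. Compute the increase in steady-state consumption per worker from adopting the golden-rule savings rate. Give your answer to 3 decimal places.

n + δ = 0.007 + 0.089 = 0.096.
Current steady state (s = 0.12): k* = (0.12/0.096)^(1/0.78) ≈ 1.3312, y* = 1.3312^0.22 ≈ 1.0650, c* = (1−0.12)·1.0650 ≈ 0.9372.
Setting f'(k) = n+δ gives 0.22·k^(0.22−1) = 0.096, hence k_gold = (0.22/0.096)^(1/0.78) ≈ 2.8956.
y_gold = 2.8956^0.22 ≈ 1.2635, c_gold = y_gold − 0.096·k_gold ≈ 0.9855.
Gain: Δc = 0.9855 − 0.9372 ≈ 0.0484.

Δc ≈ 0.048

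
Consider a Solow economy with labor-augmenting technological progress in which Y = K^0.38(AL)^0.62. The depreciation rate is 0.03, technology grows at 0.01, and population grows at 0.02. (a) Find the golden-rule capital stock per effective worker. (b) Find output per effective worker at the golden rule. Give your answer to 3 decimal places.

n + g + δ = 0.02 + 0.01 + 0.03 = 0.06.
Golden rule sets MPK = n+g+δ: 0.38·k^(0.38−1) = 0.06, so k_gold = (0.38/0.06)^(1/0.62) ≈ 19.6316.
y_gold = 19.6316^0.38 ≈ 3.0997.

(a) k_gold ≈ 19.632; (b) y_gold ≈ 3.100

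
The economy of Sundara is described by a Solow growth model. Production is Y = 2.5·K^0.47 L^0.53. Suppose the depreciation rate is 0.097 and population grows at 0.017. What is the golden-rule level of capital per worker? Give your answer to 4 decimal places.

Break-even investment rate: n + δ = 0.017 + 0.097 = 0.114.
At the golden rule the marginal product of capital equals n+δ: 0.47·2.5·k^(0.47−1) = 0.114. Solving, k_gold = (0.47·2.5/0.114)^(1/0.53) ≈ 81.5778.

k_gold ≈ 81.5778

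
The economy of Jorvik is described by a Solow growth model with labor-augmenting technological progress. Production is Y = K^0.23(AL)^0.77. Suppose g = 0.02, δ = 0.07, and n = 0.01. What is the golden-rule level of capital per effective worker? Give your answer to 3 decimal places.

n + g + δ = 0.01 + 0.02 + 0.07 = 0.1.
Setting f'(k) = n+g+δ gives 0.23·k^(0.23−1) = 0.1, hence k_gold = (0.23/0.1)^(1/0.77) ≈ 2.9497.

k_gold ≈ 2.950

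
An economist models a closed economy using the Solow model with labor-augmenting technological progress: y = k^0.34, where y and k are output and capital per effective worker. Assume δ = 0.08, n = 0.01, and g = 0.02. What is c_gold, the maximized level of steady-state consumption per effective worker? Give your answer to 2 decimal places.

Break-even investment rate: n + g + δ = 0.01 + 0.02 + 0.08 = 0.11.
Golden rule sets MPK = n+g+δ: 0.34·k^(0.34−1) = 0.11, so k_gold = (0.34/0.11)^(1/0.66) ≈ 5.5278.
y_gold = 5.5278^0.34 ≈ 1.7884.
c_gold = y_gold − (n+g+δ)·k_gold = 1.7884 − 0.11·5.5278 ≈ 1.1804.

c_gold ≈ 1.18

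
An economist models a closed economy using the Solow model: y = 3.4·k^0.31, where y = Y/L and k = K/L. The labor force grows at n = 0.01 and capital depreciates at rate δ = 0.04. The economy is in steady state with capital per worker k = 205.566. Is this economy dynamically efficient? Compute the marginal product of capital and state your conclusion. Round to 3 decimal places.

dynamically inefficient; MPK ≈ 0.027

The effective depreciation rate is n + δ = 0.01 + 0.04 = 0.05.
MPK = 0.31·3.4·k^(0.31−1) = 0.31·3.4·205.566^(-0.69) ≈ 0.0267.
MPK < 0.05, so the economy is dynamically inefficient (over-saving).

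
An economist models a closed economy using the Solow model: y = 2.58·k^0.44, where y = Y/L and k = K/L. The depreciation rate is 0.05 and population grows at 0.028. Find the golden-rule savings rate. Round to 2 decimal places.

The effective depreciation rate is n + δ = 0.028 + 0.05 = 0.078.
At the golden rule MPK = n+δ, and in any Cobb-Douglas steady state s = (n+δ)·k/y = MPK·k/y = capital's share 0.44.

s_gold = 0.44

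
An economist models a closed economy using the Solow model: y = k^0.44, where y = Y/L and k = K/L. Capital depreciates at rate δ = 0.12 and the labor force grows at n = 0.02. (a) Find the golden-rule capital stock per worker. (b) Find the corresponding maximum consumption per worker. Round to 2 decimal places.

(a) k_gold ≈ 7.73; (b) c_gold ≈ 1.38

The effective depreciation rate is n + δ = 0.02 + 0.12 = 0.14.
Golden rule sets MPK = n+δ: 0.44·k^(0.44−1) = 0.14, so k_gold = (0.44/0.14)^(1/0.56) ≈ 7.7282.
y_gold = 7.7282^0.44 ≈ 2.4590; c_gold = y_gold − 0.14·k_gold ≈ 1.3770.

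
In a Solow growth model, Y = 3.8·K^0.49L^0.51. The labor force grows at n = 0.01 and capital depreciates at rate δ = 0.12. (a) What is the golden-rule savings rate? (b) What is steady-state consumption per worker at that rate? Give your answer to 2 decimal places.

Break-even investment rate: n + δ = 0.01 + 0.12 = 0.13.
For Cobb-Douglas, s_gold equals capital's share: s_gold = 0.49.
At the golden rule the marginal product of capital equals n+δ: 0.49·3.8·k^(0.49−1) = 0.13. Solving, k_gold = (0.49·3.8/0.13)^(1/0.51) ≈ 184.8153.
y_gold = 3.8·184.8153^0.49 ≈ 49.0326; c_gold = (1−0.49)·y_gold ≈ 25.0066.

(a) s_gold = 0.49; (b) c_gold ≈ 25.01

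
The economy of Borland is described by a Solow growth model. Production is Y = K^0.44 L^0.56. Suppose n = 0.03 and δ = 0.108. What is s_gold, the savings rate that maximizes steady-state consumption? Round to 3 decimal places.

Capital per worker breaks even when investment replaces (n + δ)·k; here n + δ = 0.138.
At the golden rule MPK = n+δ, and in any Cobb-Douglas steady state s = (n+δ)·k/y = MPK·k/y = capital's share 0.44.

s_gold = 0.440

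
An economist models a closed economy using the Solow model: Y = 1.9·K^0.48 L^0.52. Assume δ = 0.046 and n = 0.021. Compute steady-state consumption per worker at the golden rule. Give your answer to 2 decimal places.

n + δ = 0.021 + 0.046 = 0.067.
Maximizing c = f(k) − (n+δ)·k gives f'(k) = n+δ, i.e. 0.48·1.9·k^(0.48−1) = 0.067, so k_gold = (0.48·1.9/0.067)^(1/0.52) ≈ 151.5708.
y_gold = 1.9·151.5708^0.48 ≈ 21.1568.
c_gold = y_gold − (n+δ)·k_gold = 21.1568 − 0.067·151.5708 ≈ 11.0015.

c_gold ≈ 11.00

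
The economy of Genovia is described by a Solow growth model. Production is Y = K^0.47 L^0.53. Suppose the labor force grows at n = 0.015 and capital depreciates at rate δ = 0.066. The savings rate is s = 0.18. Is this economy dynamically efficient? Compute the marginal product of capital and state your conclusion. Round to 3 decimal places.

Break-even investment rate: n + δ = 0.015 + 0.066 = 0.081.
Steady-state k*: s·k^0.47 = 0.081·k gives k* = (0.18/0.081)^(1/0.53) ≈ 4.5114.
MPK = 0.47·4.5114^(-0.53) ≈ 0.2115.
MPK > n+δ = 0.081, so the economy is dynamically efficient (under-saving).

dynamically efficient; MPK ≈ 0.212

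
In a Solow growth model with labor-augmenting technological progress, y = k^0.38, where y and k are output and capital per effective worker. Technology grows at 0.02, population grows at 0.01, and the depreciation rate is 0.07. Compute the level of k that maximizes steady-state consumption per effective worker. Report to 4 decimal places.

The effective depreciation rate is n + g + δ = 0.01 + 0.02 + 0.07 = 0.1.
Setting f'(k) = n+g+δ gives 0.38·k^(0.38−1) = 0.1, hence k_gold = (0.38/0.1)^(1/0.62) ≈ 8.6126.

k_gold ≈ 8.6126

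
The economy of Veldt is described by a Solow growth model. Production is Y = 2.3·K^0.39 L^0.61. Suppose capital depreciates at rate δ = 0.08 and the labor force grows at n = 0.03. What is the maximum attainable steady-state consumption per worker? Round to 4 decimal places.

The effective depreciation rate is n + δ = 0.03 + 0.08 = 0.11.
Setting f'(k) = n+δ gives 0.39·2.3·k^(0.39−1) = 0.11, hence k_gold = (0.39·2.3/0.11)^(1/0.61) ≈ 31.1959.
y_gold = 2.3·31.1959^0.39 ≈ 8.7989.
c_gold = y_gold − (n+δ)·k_gold = 8.7989 − 0.11·31.1959 ≈ 5.3673.

c_gold ≈ 5.3673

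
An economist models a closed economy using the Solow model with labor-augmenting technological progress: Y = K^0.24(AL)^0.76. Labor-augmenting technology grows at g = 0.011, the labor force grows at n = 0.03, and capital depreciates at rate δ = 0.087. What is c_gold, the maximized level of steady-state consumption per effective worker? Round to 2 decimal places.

c_gold ≈ 0.93

Break-even investment rate: n + g + δ = 0.03 + 0.011 + 0.087 = 0.128.
Golden rule sets MPK = n+g+δ: 0.24·k^(0.24−1) = 0.128, so k_gold = (0.24/0.128)^(1/0.76) ≈ 2.2867.
y_gold = 2.2867^0.24 ≈ 1.2196.
c_gold = y_gold − (n+g+δ)·k_gold = 1.2196 − 0.128·2.2867 ≈ 0.9269.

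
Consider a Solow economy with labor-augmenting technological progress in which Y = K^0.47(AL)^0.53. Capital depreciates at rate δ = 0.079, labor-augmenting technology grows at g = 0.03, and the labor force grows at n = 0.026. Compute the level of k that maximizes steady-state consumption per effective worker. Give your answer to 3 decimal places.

Break-even investment rate: n + g + δ = 0.026 + 0.03 + 0.079 = 0.135.
Setting f'(k) = n+g+δ gives 0.47·k^(0.47−1) = 0.135, hence k_gold = (0.47/0.135)^(1/0.53) ≈ 10.5244.

k_gold ≈ 10.524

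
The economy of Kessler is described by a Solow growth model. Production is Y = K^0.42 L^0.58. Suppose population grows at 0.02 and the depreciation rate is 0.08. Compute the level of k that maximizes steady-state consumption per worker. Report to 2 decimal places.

n + δ = 0.02 + 0.08 = 0.1.
Golden rule sets MPK = n+δ: 0.42·k^(0.42−1) = 0.1, so k_gold = (0.42/0.1)^(1/0.58) ≈ 11.8732.

k_gold ≈ 11.87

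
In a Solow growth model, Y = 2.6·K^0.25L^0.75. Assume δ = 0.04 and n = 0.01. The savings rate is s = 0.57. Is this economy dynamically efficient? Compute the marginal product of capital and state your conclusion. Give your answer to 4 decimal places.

Break-even investment rate: n + δ = 0.01 + 0.04 = 0.05.
Steady-state k*: s·A·k^0.25 = 0.05·k gives k* = (0.57·2.6/0.05)^(1/0.75) ≈ 91.7285.
MPK = 0.25·2.6·91.7285^(-0.75) ≈ 0.0219.
MPK < n+δ = 0.05, so the economy is dynamically inefficient (over-saving).

dynamically inefficient; MPK ≈ 0.0219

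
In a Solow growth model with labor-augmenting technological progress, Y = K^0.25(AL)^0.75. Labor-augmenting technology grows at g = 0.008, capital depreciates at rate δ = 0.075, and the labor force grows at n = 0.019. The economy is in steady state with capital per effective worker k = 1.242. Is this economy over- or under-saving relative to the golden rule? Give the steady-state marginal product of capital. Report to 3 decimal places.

Capital per effective worker breaks even when investment replaces (n + g + δ)·k; here n + g + δ = 0.102.
MPK = 0.25·k^(0.25−1) = 0.25·1.242^(-0.75) ≈ 0.2125.
MPK > 0.102, so the economy is dynamically efficient (under-saving).

under-saving; MPK ≈ 0.212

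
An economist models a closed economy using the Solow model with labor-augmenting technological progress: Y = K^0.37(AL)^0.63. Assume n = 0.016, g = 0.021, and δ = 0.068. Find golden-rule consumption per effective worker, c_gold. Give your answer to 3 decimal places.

n + g + δ = 0.016 + 0.021 + 0.068 = 0.105.
At the golden rule the marginal product of capital equals n+g+δ: 0.37·k^(0.37−1) = 0.105. Solving, k_gold = (0.37/0.105)^(1/0.63) ≈ 7.3837.
y_gold = 7.3837^0.37 ≈ 2.0954.
c_gold = y_gold − (n+g+δ)·k_gold = 2.0954 − 0.105·7.3837 ≈ 1.3201.

c_gold ≈ 1.320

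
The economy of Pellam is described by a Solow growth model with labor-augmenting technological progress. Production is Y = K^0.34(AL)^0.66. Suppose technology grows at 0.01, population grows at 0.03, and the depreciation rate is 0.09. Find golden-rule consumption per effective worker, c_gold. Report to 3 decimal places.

c_gold ≈ 1.083

The effective depreciation rate is n + g + δ = 0.03 + 0.01 + 0.09 = 0.13.
Setting f'(k) = n+g+δ gives 0.34·k^(0.34−1) = 0.13, hence k_gold = (0.34/0.13)^(1/0.66) ≈ 4.2917.
y_gold = 4.2917^0.34 ≈ 1.6409.
c_gold = y_gold − (n+g+δ)·k_gold = 1.6409 − 0.13·4.2917 ≈ 1.0830.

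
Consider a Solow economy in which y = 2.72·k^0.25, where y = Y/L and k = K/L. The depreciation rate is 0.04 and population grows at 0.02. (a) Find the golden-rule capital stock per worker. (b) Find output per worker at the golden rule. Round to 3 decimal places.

Break-even investment rate: n + δ = 0.02 + 0.04 = 0.06.
Golden rule sets MPK = n+δ: 0.25·2.72·k^(0.25−1) = 0.06, so k_gold = (0.25·2.72/0.06)^(1/0.75) ≈ 25.4572.
y_gold = 2.72·25.4572^0.25 ≈ 6.1097.

(a) k_gold ≈ 25.457; (b) y_gold ≈ 6.110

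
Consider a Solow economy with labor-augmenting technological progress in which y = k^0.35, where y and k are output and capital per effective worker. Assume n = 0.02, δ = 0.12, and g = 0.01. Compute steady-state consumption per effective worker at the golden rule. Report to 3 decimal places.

c_gold ≈ 1.026

The effective depreciation rate is n + g + δ = 0.02 + 0.01 + 0.12 = 0.15.
Setting f'(k) = n+g+δ gives 0.35·k^(0.35−1) = 0.15, hence k_gold = (0.35/0.15)^(1/0.65) ≈ 3.6823.
y_gold = 3.6823^0.35 ≈ 1.5781.
c_gold = y_gold − (n+g+δ)·k_gold = 1.5781 − 0.15·3.6823 ≈ 1.0258.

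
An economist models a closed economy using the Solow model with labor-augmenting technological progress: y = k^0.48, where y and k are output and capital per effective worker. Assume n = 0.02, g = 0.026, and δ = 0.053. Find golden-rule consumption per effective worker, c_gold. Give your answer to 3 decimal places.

c_gold ≈ 2.233

The effective depreciation rate is n + g + δ = 0.02 + 0.026 + 0.053 = 0.099.
At the golden rule the marginal product of capital equals n+g+δ: 0.48·k^(0.48−1) = 0.099. Solving, k_gold = (0.48/0.099)^(1/0.52) ≈ 20.8196.
y_gold = 20.8196^0.48 ≈ 4.2941.
c_gold = y_gold − (n+g+δ)·k_gold = 4.2941 − 0.099·20.8196 ≈ 2.2329.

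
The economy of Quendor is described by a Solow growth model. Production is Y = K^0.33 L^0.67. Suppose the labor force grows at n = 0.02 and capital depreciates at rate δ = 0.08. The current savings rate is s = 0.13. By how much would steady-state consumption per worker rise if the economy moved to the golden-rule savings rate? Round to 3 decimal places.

Capital per worker breaks even when investment replaces (n + δ)·k; here n + δ = 0.1.
Current steady state (s = 0.13): k* = (0.13/0.1)^(1/0.67) ≈ 1.4793, y* = 1.4793^0.33 ≈ 1.1379, c* = (1−0.13)·1.1379 ≈ 0.9900.
Setting f'(k) = n+δ gives 0.33·k^(0.33−1) = 0.1, hence k_gold = (0.33/0.1)^(1/0.67) ≈ 5.9416.
y_gold = 5.9416^0.33 ≈ 1.8005, c_gold = y_gold − 0.1·k_gold ≈ 1.2063.
Gain: Δc = 1.2063 − 0.9900 ≈ 0.2163.

Δc ≈ 0.216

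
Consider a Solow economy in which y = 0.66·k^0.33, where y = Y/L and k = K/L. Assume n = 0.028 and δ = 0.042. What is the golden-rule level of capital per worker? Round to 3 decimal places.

k_gold ≈ 5.442

Capital per worker breaks even when investment replaces (n + δ)·k; here n + δ = 0.07.
Maximizing c = f(k) − (n+δ)·k gives f'(k) = n+δ, i.e. 0.33·0.66·k^(0.33−1) = 0.07, so k_gold = (0.33·0.66/0.07)^(1/0.67) ≈ 5.4420.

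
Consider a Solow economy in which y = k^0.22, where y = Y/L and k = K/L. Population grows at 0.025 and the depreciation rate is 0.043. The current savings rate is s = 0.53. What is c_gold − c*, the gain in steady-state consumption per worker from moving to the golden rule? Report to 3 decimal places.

Break-even investment rate: n + δ = 0.025 + 0.043 = 0.068.
Current steady state (s = 0.53): k* = (0.53/0.068)^(1/0.78) ≈ 13.9088, y* = 13.9088^0.22 ≈ 1.7845, c* = (1−0.53)·1.7845 ≈ 0.8387.
Golden rule sets MPK = n+δ: 0.22·k^(0.22−1) = 0.068, so k_gold = (0.22/0.068)^(1/0.78) ≈ 4.5054.
y_gold = 4.5054^0.22 ≈ 1.3926, c_gold = y_gold − 0.068·k_gold ≈ 1.0862.
Gain: Δc = 1.0862 − 0.8387 ≈ 0.2475.

Δc ≈ 0.247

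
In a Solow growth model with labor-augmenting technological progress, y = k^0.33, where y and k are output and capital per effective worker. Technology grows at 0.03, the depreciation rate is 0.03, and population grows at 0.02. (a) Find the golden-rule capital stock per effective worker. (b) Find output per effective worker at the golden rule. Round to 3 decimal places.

Break-even investment rate: n + g + δ = 0.02 + 0.03 + 0.03 = 0.08.
Maximizing c = f(k) − (n+g+δ)·k gives f'(k) = n+g+δ, i.e. 0.33·k^(0.33−1) = 0.08, so k_gold = (0.33/0.08)^(1/0.67) ≈ 8.2898.
y_gold = 8.2898^0.33 ≈ 2.0096.

(a) k_gold ≈ 8.290; (b) y_gold ≈ 2.010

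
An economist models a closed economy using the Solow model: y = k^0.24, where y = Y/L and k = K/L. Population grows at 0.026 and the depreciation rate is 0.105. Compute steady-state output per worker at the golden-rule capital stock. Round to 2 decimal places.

n + δ = 0.026 + 0.105 = 0.131.
Setting f'(k) = n+δ gives 0.24·k^(0.24−1) = 0.131, hence k_gold = (0.24/0.131)^(1/0.76) ≈ 2.2181.
Output: y_gold = k_gold^0.24 = 2.2181^0.24 ≈ 1.2107.

y_gold ≈ 1.21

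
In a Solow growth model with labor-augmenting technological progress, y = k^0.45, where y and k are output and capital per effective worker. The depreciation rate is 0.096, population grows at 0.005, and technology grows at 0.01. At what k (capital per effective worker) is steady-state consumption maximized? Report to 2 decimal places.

Break-even investment rate: n + g + δ = 0.005 + 0.01 + 0.096 = 0.111.
Setting f'(k) = n+g+δ gives 0.45·k^(0.45−1) = 0.111, hence k_gold = (0.45/0.111)^(1/0.55) ≈ 12.7425.

k_gold ≈ 12.74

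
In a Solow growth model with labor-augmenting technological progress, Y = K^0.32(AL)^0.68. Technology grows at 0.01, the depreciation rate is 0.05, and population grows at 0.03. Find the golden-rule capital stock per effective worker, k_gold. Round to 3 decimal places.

k_gold ≈ 6.459

The effective depreciation rate is n + g + δ = 0.03 + 0.01 + 0.05 = 0.09.
Setting f'(k) = n+g+δ gives 0.32·k^(0.32−1) = 0.09, hence k_gold = (0.32/0.09)^(1/0.68) ≈ 6.4589.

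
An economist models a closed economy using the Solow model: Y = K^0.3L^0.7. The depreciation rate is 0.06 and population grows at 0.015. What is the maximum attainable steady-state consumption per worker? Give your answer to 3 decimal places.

c_gold ≈ 1.268

Capital per worker breaks even when investment replaces (n + δ)·k; here n + δ = 0.075.
Setting f'(k) = n+δ gives 0.3·k^(0.3−1) = 0.075, hence k_gold = (0.3/0.075)^(1/0.7) ≈ 7.2458.
y_gold = 7.2458^0.3 ≈ 1.8114.
c_gold = y_gold − (n+δ)·k_gold = 1.8114 − 0.075·7.2458 ≈ 1.2680.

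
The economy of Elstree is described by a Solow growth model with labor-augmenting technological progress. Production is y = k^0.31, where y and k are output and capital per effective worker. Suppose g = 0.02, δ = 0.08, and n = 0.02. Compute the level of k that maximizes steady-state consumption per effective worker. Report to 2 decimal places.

n + g + δ = 0.02 + 0.02 + 0.08 = 0.12.
At the golden rule the marginal product of capital equals n+g+δ: 0.31·k^(0.31−1) = 0.12. Solving, k_gold = (0.31/0.12)^(1/0.69) ≈ 3.9570.

k_gold ≈ 3.96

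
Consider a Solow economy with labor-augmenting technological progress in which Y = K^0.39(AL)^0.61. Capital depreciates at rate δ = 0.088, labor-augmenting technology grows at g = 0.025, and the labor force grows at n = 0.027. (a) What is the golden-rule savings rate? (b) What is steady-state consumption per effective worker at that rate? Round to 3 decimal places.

n + g + δ = 0.027 + 0.025 + 0.088 = 0.14.
For Cobb-Douglas, s_gold equals capital's share: s_gold = 0.39.
Golden rule sets MPK = n+g+δ: 0.39·k^(0.39−1) = 0.14, so k_gold = (0.39/0.14)^(1/0.61) ≈ 5.3630.
y_gold = 5.3630^0.39 ≈ 1.9252; c_gold = (1−0.39)·y_gold ≈ 1.1743.

(a) s_gold = 0.390; (b) c_gold ≈ 1.174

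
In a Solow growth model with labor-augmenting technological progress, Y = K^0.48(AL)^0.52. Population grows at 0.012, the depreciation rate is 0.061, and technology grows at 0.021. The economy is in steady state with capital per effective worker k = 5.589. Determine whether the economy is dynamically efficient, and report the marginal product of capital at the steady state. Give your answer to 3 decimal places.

dynamically efficient; MPK ≈ 0.196

n + g + δ = 0.012 + 0.021 + 0.061 = 0.094.
MPK = 0.48·k^(0.48−1) = 0.48·5.589^(-0.52) ≈ 0.1962.
MPK > 0.094, so the economy is dynamically efficient (under-saving).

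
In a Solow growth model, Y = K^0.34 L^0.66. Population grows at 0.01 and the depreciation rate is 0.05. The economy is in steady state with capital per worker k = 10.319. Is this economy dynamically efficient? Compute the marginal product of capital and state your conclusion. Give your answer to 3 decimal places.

n + δ = 0.01 + 0.05 = 0.06.
MPK = 0.34·k^(0.34−1) = 0.34·10.319^(-0.66) ≈ 0.0729.
MPK > 0.06, so the economy is dynamically efficient (under-saving).

dynamically efficient; MPK ≈ 0.073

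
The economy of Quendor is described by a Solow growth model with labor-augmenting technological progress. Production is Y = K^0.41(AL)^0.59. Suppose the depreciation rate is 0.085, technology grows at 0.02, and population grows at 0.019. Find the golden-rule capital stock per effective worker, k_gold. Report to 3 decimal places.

k_gold ≈ 7.591

Capital per effective worker breaks even when investment replaces (n + g + δ)·k; here n + g + δ = 0.124.
At the golden rule the marginal product of capital equals n+g+δ: 0.41·k^(0.41−1) = 0.124. Solving, k_gold = (0.41/0.124)^(1/0.59) ≈ 7.5906.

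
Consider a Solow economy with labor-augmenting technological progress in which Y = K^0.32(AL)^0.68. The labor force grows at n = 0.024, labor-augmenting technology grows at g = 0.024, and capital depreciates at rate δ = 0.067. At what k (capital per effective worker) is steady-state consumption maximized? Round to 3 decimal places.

The effective depreciation rate is n + g + δ = 0.024 + 0.024 + 0.067 = 0.115.
Setting f'(k) = n+g+δ gives 0.32·k^(0.32−1) = 0.115, hence k_gold = (0.32/0.115)^(1/0.68) ≈ 4.5041.

k_gold ≈ 4.504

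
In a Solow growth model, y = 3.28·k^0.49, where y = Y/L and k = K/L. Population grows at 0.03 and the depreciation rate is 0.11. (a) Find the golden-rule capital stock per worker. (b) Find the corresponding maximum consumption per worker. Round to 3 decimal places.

Capital per worker breaks even when investment replaces (n + δ)·k; here n + δ = 0.14.
Maximizing c = f(k) − (n+δ)·k gives f'(k) = n+δ, i.e. 0.49·3.28·k^(0.49−1) = 0.14, so k_gold = (0.49·3.28/0.14)^(1/0.51) ≈ 119.7616.
y_gold = 3.28·119.7616^0.49 ≈ 34.2176; c_gold = y_gold − 0.14·k_gold ≈ 17.4510.

(a) k_gold ≈ 119.762; (b) c_gold ≈ 17.451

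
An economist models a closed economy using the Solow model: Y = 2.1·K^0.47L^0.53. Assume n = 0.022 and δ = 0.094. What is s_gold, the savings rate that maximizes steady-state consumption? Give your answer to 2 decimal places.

The effective depreciation rate is n + δ = 0.022 + 0.094 = 0.116.
At the golden rule MPK = n+δ, and in any Cobb-Douglas steady state s = (n+δ)·k/y = MPK·k/y = capital's share 0.47.

s_gold = 0.47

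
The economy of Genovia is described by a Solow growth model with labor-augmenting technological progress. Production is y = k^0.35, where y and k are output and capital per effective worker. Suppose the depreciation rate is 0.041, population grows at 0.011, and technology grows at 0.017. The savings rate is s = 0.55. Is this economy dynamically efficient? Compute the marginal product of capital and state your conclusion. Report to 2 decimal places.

dynamically inefficient; MPK ≈ 0.04

n + g + δ = 0.011 + 0.017 + 0.041 = 0.069.
Steady-state k*: s·k^0.35 = 0.069·k gives k* = (0.55/0.069)^(1/0.65) ≈ 24.3750.
MPK = 0.35·24.3750^(-0.65) ≈ 0.0439.
MPK < n+g+δ = 0.069, so the economy is dynamically inefficient (over-saving).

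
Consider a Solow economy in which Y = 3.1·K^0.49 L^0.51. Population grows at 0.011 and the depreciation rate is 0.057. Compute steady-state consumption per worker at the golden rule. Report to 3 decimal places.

c_gold ≈ 31.266

The effective depreciation rate is n + δ = 0.011 + 0.057 = 0.068.
Maximizing c = f(k) − (n+δ)·k gives f'(k) = n+δ, i.e. 0.49·3.1·k^(0.49−1) = 0.068, so k_gold = (0.49·3.1/0.068)^(1/0.51) ≈ 441.7676.
y_gold = 3.1·441.7676^0.49 ≈ 61.3065.
c_gold = y_gold − (n+δ)·k_gold = 61.3065 − 0.068·441.7676 ≈ 31.2663.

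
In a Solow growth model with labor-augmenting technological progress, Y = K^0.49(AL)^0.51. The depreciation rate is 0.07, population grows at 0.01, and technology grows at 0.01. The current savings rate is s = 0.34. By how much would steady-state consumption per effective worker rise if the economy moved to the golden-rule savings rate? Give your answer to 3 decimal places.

n + g + δ = 0.01 + 0.01 + 0.07 = 0.09.
Current steady state (s = 0.34): k* = (0.34/0.09)^(1/0.51) ≈ 13.5468, y* = 13.5468^0.49 ≈ 3.5859, c* = (1−0.34)·3.5859 ≈ 2.3667.
Setting f'(k) = n+g+δ gives 0.49·k^(0.49−1) = 0.09, hence k_gold = (0.49/0.09)^(1/0.51) ≈ 27.7362.
y_gold = 27.7362^0.49 ≈ 5.0944, c_gold = y_gold − 0.09·k_gold ≈ 2.5981.
Gain: Δc = 2.5981 − 2.3667 ≈ 0.2314.

Δc ≈ 0.231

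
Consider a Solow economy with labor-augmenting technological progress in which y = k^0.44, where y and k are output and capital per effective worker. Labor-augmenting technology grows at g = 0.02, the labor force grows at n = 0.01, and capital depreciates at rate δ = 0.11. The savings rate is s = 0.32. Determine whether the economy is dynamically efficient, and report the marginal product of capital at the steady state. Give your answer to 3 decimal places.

dynamically efficient; MPK ≈ 0.193

The effective depreciation rate is n + g + δ = 0.01 + 0.02 + 0.11 = 0.14.
Steady-state k*: s·k^0.44 = 0.14·k gives k* = (0.32/0.14)^(1/0.56) ≈ 4.3763.
MPK = 0.44·4.3763^(-0.56) ≈ 0.1925.
MPK > n+g+δ = 0.14, so the economy is dynamically efficient (under-saving).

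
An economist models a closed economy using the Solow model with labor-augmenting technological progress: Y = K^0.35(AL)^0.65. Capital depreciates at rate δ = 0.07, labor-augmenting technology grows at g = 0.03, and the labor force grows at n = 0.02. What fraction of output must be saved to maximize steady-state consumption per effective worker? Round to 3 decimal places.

s_gold = 0.350

The effective depreciation rate is n + g + δ = 0.02 + 0.03 + 0.07 = 0.12.
At the golden rule MPK = n+g+δ, and in any Cobb-Douglas steady state s = (n+g+δ)·k/y = MPK·k/y = capital's share 0.35.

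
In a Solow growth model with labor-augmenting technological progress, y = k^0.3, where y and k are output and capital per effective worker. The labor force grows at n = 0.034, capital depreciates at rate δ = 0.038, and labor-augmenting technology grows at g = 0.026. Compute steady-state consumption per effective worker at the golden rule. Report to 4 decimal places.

n + g + δ = 0.034 + 0.026 + 0.038 = 0.098.
At the golden rule the marginal product of capital equals n+g+δ: 0.3·k^(0.3−1) = 0.098. Solving, k_gold = (0.3/0.098)^(1/0.7) ≈ 4.9447.
y_gold = 4.9447^0.3 ≈ 1.6153.
c_gold = y_gold − (n+g+δ)·k_gold = 1.6153 − 0.098·4.9447 ≈ 1.1307.

c_gold ≈ 1.1307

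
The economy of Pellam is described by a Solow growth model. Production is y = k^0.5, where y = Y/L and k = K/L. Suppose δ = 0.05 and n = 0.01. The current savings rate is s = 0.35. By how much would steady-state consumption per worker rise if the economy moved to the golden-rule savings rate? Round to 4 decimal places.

Δc ≈ 0.3750

The effective depreciation rate is n + δ = 0.01 + 0.05 = 0.06.
Current steady state (s = 0.35): k* = (0.35/0.06)^(1/0.5) ≈ 34.0278, y* = 34.0278^0.5 ≈ 5.8333, c* = (1−0.35)·5.8333 ≈ 3.7917.
Setting f'(k) = n+δ gives 0.5·k^(0.5−1) = 0.06, hence k_gold = (0.5/0.06)^(1/0.5) ≈ 69.4444.
y_gold = 69.4444^0.5 ≈ 8.3333, c_gold = y_gold − 0.06·k_gold ≈ 4.1667.
Gain: Δc = 4.1667 − 3.7917 ≈ 0.3750.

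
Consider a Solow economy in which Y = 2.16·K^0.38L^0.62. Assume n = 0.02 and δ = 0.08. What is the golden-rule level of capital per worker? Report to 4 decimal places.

k_gold ≈ 29.8247

Capital per worker breaks even when investment replaces (n + δ)·k; here n + δ = 0.1.
At the golden rule the marginal product of capital equals n+δ: 0.38·2.16·k^(0.38−1) = 0.1. Solving, k_gold = (0.38·2.16/0.1)^(1/0.62) ≈ 29.8247.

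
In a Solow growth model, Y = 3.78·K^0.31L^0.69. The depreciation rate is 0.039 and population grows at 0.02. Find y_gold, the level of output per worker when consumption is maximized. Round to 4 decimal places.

y_gold ≈ 14.4761

Capital per worker breaks even when investment replaces (n + δ)·k; here n + δ = 0.059.
Golden rule sets MPK = n+δ: 0.31·3.78·k^(0.31−1) = 0.059, so k_gold = (0.31·3.78/0.059)^(1/0.69) ≈ 76.0609.
Output: y_gold = 3.78·k_gold^0.31 = 3.78·76.0609^0.31 ≈ 14.4761.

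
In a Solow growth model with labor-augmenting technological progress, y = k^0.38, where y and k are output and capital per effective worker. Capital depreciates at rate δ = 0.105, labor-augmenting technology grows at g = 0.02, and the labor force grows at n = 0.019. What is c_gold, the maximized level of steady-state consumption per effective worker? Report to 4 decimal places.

c_gold ≈ 1.1238

n + g + δ = 0.019 + 0.02 + 0.105 = 0.144.
Maximizing c = f(k) − (n+g+δ)·k gives f'(k) = n+g+δ, i.e. 0.38·k^(0.38−1) = 0.144, so k_gold = (0.38/0.144)^(1/0.62) ≈ 4.7831.
y_gold = 4.7831^0.38 ≈ 1.8126.
c_gold = y_gold − (n+g+δ)·k_gold = 1.8126 − 0.144·4.7831 ≈ 1.1238.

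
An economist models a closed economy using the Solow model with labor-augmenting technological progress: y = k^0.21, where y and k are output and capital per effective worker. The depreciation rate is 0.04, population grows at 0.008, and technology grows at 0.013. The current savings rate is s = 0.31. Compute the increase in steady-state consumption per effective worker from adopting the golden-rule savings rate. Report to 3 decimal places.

Δc ≈ 0.034

n + g + δ = 0.008 + 0.013 + 0.04 = 0.061.
Current steady state (s = 0.31): k* = (0.31/0.061)^(1/0.79) ≈ 7.8291, y* = 7.8291^0.21 ≈ 1.5406, c* = (1−0.31)·1.5406 ≈ 1.0630.
At the golden rule the marginal product of capital equals n+g+δ: 0.21·k^(0.21−1) = 0.061. Solving, k_gold = (0.21/0.061)^(1/0.79) ≈ 4.7820.
y_gold = 4.7820^0.21 ≈ 1.3890, c_gold = y_gold − 0.061·k_gold ≈ 1.0973.
Gain: Δc = 1.0973 − 1.0630 ≈ 0.0344.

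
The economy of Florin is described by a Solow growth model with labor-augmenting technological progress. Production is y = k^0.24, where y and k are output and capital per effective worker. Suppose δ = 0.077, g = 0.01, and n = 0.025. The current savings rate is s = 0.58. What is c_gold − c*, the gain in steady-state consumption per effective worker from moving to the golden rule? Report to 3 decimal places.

Δc ≈ 0.261

The effective depreciation rate is n + g + δ = 0.025 + 0.01 + 0.077 = 0.112.
Current steady state (s = 0.58): k* = (0.58/0.112)^(1/0.76) ≈ 8.7046, y* = 8.7046^0.24 ≈ 1.6809, c* = (1−0.58)·1.6809 ≈ 0.7060.
Setting f'(k) = n+g+δ gives 0.24·k^(0.24−1) = 0.112, hence k_gold = (0.24/0.112)^(1/0.76) ≈ 2.7259.
y_gold = 2.7259^0.24 ≈ 1.2721, c_gold = y_gold − 0.112·k_gold ≈ 0.9668.
Gain: Δc = 0.9668 − 0.7060 ≈ 0.2608.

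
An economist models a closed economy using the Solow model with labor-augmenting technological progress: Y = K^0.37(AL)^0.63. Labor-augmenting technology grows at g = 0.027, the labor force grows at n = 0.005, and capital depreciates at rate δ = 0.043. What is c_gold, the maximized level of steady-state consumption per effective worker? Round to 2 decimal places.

c_gold ≈ 1.61

n + g + δ = 0.005 + 0.027 + 0.043 = 0.075.
Maximizing c = f(k) − (n+g+δ)·k gives f'(k) = n+g+δ, i.e. 0.37·k^(0.37−1) = 0.075, so k_gold = (0.37/0.075)^(1/0.63) ≈ 12.5957.
y_gold = 12.5957^0.37 ≈ 2.5532.
c_gold = y_gold − (n+g+δ)·k_gold = 2.5532 − 0.075·12.5957 ≈ 1.6085.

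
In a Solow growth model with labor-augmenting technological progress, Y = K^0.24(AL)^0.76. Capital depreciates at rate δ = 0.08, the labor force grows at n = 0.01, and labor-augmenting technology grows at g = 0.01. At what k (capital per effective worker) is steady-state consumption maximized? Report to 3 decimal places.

k_gold ≈ 3.164

Break-even investment rate: n + g + δ = 0.01 + 0.01 + 0.08 = 0.1.
Setting f'(k) = n+g+δ gives 0.24·k^(0.24−1) = 0.1, hence k_gold = (0.24/0.1)^(1/0.76) ≈ 3.1643.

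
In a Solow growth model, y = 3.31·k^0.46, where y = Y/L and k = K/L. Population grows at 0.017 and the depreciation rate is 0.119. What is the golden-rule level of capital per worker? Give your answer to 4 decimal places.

n + δ = 0.017 + 0.119 = 0.136.
Maximizing c = f(k) − (n+δ)·k gives f'(k) = n+δ, i.e. 0.46·3.31·k^(0.46−1) = 0.136, so k_gold = (0.46·3.31/0.136)^(1/0.54) ≈ 87.6354.

k_gold ≈ 87.6354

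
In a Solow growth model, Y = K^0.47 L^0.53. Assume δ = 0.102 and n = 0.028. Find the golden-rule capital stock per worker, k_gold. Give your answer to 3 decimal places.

Capital per worker breaks even when investment replaces (n + δ)·k; here n + δ = 0.13.
Golden rule sets MPK = n+δ: 0.47·k^(0.47−1) = 0.13, so k_gold = (0.47/0.13)^(1/0.53) ≈ 11.3011.

k_gold ≈ 11.301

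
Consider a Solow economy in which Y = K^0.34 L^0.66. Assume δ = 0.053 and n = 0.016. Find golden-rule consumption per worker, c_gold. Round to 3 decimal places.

n + δ = 0.016 + 0.053 = 0.069.
Maximizing c = f(k) − (n+δ)·k gives f'(k) = n+δ, i.e. 0.34·k^(0.34−1) = 0.069, so k_gold = (0.34/0.069)^(1/0.66) ≈ 11.2057.
y_gold = 11.2057^0.34 ≈ 2.2741.
c_gold = y_gold − (n+δ)·k_gold = 2.2741 − 0.069·11.2057 ≈ 1.5009.

c_gold ≈ 1.501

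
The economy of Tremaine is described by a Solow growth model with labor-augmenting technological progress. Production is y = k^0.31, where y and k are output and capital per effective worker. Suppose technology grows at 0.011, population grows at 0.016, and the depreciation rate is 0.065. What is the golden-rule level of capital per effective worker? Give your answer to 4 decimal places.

k_gold ≈ 5.8157

Break-even investment rate: n + g + δ = 0.016 + 0.011 + 0.065 = 0.092.
Setting f'(k) = n+g+δ gives 0.31·k^(0.31−1) = 0.092, hence k_gold = (0.31/0.092)^(1/0.69) ≈ 5.8157.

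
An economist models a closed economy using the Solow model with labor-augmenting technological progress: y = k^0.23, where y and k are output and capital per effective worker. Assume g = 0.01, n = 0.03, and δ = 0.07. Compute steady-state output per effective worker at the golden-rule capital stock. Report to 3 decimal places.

Capital per effective worker breaks even when investment replaces (n + g + δ)·k; here n + g + δ = 0.11.
Setting f'(k) = n+g+δ gives 0.23·k^(0.23−1) = 0.11, hence k_gold = (0.23/0.11)^(1/0.77) ≈ 2.6063.
Output: y_gold = k_gold^0.23 = 2.6063^0.23 ≈ 1.2465.

y_gold ≈ 1.246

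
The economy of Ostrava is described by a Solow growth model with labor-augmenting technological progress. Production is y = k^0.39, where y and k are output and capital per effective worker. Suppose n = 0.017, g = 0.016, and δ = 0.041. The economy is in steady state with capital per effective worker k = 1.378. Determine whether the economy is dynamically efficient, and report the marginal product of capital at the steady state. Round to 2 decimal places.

dynamically efficient; MPK ≈ 0.32

n + g + δ = 0.017 + 0.016 + 0.041 = 0.074.
MPK = 0.39·k^(0.39−1) = 0.39·1.378^(-0.61) ≈ 0.3207.
MPK > 0.074, so the economy is dynamically efficient (under-saving).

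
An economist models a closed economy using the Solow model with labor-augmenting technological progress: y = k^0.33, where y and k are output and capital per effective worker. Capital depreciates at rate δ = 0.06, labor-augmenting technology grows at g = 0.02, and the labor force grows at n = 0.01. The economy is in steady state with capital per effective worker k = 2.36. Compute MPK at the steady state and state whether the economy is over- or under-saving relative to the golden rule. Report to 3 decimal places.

Capital per effective worker breaks even when investment replaces (n + g + δ)·k; here n + g + δ = 0.09.
MPK = 0.33·k^(0.33−1) = 0.33·2.36^(-0.67) ≈ 0.1856.
MPK > 0.09, so the economy is dynamically efficient (under-saving).

under-saving; MPK ≈ 0.186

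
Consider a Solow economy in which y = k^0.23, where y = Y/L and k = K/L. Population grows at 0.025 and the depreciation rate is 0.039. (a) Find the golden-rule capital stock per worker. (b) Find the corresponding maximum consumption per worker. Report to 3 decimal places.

(a) k_gold ≈ 5.266; (b) c_gold ≈ 1.128

Break-even investment rate: n + δ = 0.025 + 0.039 = 0.064.
At the golden rule the marginal product of capital equals n+δ: 0.23·k^(0.23−1) = 0.064. Solving, k_gold = (0.23/0.064)^(1/0.77) ≈ 5.2661.
y_gold = 5.2661^0.23 ≈ 1.4654; c_gold = y_gold − 0.064·k_gold ≈ 1.1283.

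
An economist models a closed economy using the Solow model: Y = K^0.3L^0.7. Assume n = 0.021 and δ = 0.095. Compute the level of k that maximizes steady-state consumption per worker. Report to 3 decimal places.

n + δ = 0.021 + 0.095 = 0.116.
Maximizing c = f(k) − (n+δ)·k gives f'(k) = n+δ, i.e. 0.3·k^(0.3−1) = 0.116, so k_gold = (0.3/0.116)^(1/0.7) ≈ 3.8861.

k_gold ≈ 3.886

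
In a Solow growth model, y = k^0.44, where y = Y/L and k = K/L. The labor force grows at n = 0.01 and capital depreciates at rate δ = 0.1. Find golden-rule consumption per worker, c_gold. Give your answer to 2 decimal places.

c_gold ≈ 1.66

Capital per worker breaks even when investment replaces (n + δ)·k; here n + δ = 0.11.
At the golden rule the marginal product of capital equals n+δ: 0.44·k^(0.44−1) = 0.11. Solving, k_gold = (0.44/0.11)^(1/0.56) ≈ 11.8880.
y_gold = 11.8880^0.44 ≈ 2.9720.
c_gold = y_gold − (n+δ)·k_gold = 2.9720 − 0.11·11.8880 ≈ 1.6643.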